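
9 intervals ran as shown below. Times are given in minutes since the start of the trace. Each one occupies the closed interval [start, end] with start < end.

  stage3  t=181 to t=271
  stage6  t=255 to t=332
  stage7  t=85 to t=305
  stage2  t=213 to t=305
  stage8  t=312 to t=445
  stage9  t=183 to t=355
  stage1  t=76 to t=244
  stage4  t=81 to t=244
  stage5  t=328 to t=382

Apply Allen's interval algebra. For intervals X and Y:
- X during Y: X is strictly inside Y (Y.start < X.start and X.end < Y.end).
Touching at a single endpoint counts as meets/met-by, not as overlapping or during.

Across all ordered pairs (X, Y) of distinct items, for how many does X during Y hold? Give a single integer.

Checking all 72 ordered pairs for relation 'during'; matching pairs in alphabetical order:
(stage2, stage9): stage2 during stage9 ✓
(stage3, stage7): stage3 during stage7 ✓
(stage5, stage8): stage5 during stage8 ✓
(stage6, stage9): stage6 during stage9 ✓
Count: 4.

4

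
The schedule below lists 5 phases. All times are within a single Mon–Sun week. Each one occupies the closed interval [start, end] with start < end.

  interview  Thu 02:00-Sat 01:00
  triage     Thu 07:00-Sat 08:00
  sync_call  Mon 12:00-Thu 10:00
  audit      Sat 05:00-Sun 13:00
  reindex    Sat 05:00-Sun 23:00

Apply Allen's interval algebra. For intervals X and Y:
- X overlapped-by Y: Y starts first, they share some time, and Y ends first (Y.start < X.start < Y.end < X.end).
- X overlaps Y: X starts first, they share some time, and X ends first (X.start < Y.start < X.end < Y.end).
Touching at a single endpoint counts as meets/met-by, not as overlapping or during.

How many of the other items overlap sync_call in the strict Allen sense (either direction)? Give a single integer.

Target sync_call = [Mon 12:00, Thu 10:00].
audit [Sat 05:00, Sun 13:00] → after → no.
interview [Thu 02:00, Sat 01:00] → overlapped-by → counts.
reindex [Sat 05:00, Sun 23:00] → after → no.
triage [Thu 07:00, Sat 08:00] → overlapped-by → counts.
Total: 2.

2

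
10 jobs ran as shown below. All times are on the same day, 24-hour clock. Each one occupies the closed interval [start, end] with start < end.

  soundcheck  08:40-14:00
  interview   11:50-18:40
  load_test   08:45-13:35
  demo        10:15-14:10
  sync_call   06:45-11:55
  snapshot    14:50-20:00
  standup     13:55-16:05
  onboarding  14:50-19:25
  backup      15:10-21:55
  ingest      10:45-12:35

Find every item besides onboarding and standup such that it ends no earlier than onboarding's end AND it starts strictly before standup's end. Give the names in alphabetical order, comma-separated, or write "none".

Conditions: its end is no earlier than onboarding's end (X.end >= 19:25) AND its start is strictly before standup's end (X.start < 16:05).
backup: end 21:55 >= 19:25? ✓; start 15:10 < 16:05? ✓ → yes.
demo: end 14:10 >= 19:25? ✗; start 10:15 < 16:05? ✓ → no.
ingest: end 12:35 >= 19:25? ✗; start 10:45 < 16:05? ✓ → no.
interview: end 18:40 >= 19:25? ✗; start 11:50 < 16:05? ✓ → no.
load_test: end 13:35 >= 19:25? ✗; start 08:45 < 16:05? ✓ → no.
snapshot: end 20:00 >= 19:25? ✓; start 14:50 < 16:05? ✓ → yes.
soundcheck: end 14:00 >= 19:25? ✗; start 08:40 < 16:05? ✓ → no.
sync_call: end 11:55 >= 19:25? ✗; start 06:45 < 16:05? ✓ → no.
Result: backup, snapshot.

backup, snapshot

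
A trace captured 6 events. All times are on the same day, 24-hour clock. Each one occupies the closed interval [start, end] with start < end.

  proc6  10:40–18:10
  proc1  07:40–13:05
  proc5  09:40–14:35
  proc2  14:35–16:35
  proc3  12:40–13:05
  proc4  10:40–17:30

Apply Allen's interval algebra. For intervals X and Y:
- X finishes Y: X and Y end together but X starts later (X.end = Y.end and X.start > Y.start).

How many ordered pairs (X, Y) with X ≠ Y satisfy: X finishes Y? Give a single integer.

Checking all 30 ordered pairs for relation 'finishes'; matching pairs in alphabetical order:
(proc3, proc1): proc3 finishes proc1 ✓
Count: 1.

1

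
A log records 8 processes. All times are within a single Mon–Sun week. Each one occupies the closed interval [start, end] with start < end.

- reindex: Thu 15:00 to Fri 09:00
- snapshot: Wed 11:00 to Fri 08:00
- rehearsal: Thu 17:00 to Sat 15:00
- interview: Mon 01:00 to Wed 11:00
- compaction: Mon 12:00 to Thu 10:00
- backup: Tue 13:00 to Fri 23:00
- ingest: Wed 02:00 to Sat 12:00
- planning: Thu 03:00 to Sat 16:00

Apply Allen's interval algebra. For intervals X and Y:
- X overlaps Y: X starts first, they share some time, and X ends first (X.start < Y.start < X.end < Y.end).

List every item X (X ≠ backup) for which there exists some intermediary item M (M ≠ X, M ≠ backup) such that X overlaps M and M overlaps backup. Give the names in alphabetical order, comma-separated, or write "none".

Target backup = [Tue 13:00, Fri 23:00].
Intermediaries M with M overlaps backup: compaction, interview.
Via compaction — items with X overlaps compaction: interview.
Via interview — items with X overlaps interview: none.
Union: interview.

interview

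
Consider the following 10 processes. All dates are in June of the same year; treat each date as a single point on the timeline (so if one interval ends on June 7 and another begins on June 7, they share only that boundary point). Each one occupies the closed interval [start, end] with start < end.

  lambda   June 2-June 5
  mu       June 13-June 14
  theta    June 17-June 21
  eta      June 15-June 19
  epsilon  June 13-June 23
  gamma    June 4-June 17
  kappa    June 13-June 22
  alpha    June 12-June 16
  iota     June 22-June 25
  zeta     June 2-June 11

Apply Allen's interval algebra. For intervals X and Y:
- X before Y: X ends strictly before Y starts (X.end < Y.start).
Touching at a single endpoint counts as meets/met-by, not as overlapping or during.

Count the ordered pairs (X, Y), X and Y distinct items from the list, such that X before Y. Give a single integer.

Checking all 90 ordered pairs for relation 'before'; matching pairs in alphabetical order:
(alpha, iota): alpha before iota ✓
(alpha, theta): alpha before theta ✓
(eta, iota): eta before iota ✓
(gamma, iota): gamma before iota ✓
(lambda, alpha): lambda before alpha ✓
(lambda, epsilon): lambda before epsilon ✓
(lambda, eta): lambda before eta ✓
(lambda, iota): lambda before iota ✓
(lambda, kappa): lambda before kappa ✓
(lambda, mu): lambda before mu ✓
(lambda, theta): lambda before theta ✓
(mu, eta): mu before eta ✓
(mu, iota): mu before iota ✓
(mu, theta): mu before theta ✓
(theta, iota): theta before iota ✓
(zeta, alpha): zeta before alpha ✓
(zeta, epsilon): zeta before epsilon ✓
(zeta, eta): zeta before eta ✓
(zeta, iota): zeta before iota ✓
(zeta, kappa): zeta before kappa ✓
(zeta, mu): zeta before mu ✓
(zeta, theta): zeta before theta ✓
Count: 22.

22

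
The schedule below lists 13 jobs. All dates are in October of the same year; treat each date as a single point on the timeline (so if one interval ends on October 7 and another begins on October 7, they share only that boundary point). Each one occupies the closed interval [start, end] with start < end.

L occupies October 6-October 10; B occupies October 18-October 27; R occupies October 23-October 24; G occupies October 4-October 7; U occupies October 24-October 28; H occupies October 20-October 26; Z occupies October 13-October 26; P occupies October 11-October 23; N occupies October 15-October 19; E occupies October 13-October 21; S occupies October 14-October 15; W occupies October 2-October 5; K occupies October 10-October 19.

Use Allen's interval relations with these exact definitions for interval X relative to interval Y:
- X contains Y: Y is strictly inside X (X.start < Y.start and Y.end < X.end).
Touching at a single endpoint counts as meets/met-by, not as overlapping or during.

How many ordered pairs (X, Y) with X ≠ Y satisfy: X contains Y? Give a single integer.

Checking all 156 ordered pairs for relation 'contains'; matching pairs in alphabetical order:
(B, H): B contains H ✓
(B, R): B contains R ✓
(E, N): E contains N ✓
(E, S): E contains S ✓
(H, R): H contains R ✓
(K, S): K contains S ✓
(P, E): P contains E ✓
(P, N): P contains N ✓
(P, S): P contains S ✓
(Z, N): Z contains N ✓
(Z, R): Z contains R ✓
(Z, S): Z contains S ✓
Count: 12.

12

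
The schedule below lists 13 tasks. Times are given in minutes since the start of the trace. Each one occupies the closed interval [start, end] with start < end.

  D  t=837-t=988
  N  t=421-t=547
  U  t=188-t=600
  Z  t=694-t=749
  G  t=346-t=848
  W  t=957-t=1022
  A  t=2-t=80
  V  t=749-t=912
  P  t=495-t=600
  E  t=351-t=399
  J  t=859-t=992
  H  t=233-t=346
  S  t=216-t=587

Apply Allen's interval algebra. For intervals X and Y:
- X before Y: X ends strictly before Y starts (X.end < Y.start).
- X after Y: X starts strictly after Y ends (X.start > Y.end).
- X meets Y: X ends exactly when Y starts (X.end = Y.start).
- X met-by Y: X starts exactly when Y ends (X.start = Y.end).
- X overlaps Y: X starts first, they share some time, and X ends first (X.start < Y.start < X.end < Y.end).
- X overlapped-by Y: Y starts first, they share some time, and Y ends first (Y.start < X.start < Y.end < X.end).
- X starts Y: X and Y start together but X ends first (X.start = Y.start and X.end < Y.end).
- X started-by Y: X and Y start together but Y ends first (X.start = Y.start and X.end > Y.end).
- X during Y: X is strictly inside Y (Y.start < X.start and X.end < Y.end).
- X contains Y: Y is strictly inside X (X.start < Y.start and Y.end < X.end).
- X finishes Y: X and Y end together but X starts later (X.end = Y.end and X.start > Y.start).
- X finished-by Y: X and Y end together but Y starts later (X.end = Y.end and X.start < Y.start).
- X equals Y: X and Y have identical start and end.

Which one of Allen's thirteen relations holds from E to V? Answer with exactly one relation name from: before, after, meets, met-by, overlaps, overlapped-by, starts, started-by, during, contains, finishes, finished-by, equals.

before

E = [t=351, t=399]; V = [t=749, t=912].
Compare endpoints: E.start < V.start, E.start < V.end, E.end < V.start, E.end < V.end.
That pattern is 'before'.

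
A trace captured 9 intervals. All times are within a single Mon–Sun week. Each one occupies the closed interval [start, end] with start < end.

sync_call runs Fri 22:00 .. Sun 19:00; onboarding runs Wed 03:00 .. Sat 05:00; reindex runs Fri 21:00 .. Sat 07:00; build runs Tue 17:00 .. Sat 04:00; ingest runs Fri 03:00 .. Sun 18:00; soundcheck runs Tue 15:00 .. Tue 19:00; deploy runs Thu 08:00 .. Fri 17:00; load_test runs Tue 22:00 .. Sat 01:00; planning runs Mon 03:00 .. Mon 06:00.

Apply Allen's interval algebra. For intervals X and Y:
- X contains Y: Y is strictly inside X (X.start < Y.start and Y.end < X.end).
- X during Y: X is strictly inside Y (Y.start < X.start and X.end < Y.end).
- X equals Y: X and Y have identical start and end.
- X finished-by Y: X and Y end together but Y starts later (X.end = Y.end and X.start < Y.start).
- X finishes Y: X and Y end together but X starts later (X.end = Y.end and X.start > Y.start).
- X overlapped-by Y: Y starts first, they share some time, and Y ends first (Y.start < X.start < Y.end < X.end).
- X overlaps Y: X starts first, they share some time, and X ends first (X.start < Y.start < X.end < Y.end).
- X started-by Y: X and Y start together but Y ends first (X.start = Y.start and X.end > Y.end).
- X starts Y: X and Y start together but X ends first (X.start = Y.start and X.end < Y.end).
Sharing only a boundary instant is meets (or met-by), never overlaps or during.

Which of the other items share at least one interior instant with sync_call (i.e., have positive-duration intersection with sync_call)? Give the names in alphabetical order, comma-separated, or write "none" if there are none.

Target sync_call = [Fri 22:00, Sun 19:00].
build [Tue 17:00, Sat 04:00] → overlaps → yes.
deploy [Thu 08:00, Fri 17:00] → before → no.
ingest [Fri 03:00, Sun 18:00] → overlaps → yes.
load_test [Tue 22:00, Sat 01:00] → overlaps → yes.
onboarding [Wed 03:00, Sat 05:00] → overlaps → yes.
planning [Mon 03:00, Mon 06:00] → before → no.
reindex [Fri 21:00, Sat 07:00] → overlaps → yes.
soundcheck [Tue 15:00, Tue 19:00] → before → no.
Result: build, ingest, load_test, onboarding, reindex.

build, ingest, load_test, onboarding, reindex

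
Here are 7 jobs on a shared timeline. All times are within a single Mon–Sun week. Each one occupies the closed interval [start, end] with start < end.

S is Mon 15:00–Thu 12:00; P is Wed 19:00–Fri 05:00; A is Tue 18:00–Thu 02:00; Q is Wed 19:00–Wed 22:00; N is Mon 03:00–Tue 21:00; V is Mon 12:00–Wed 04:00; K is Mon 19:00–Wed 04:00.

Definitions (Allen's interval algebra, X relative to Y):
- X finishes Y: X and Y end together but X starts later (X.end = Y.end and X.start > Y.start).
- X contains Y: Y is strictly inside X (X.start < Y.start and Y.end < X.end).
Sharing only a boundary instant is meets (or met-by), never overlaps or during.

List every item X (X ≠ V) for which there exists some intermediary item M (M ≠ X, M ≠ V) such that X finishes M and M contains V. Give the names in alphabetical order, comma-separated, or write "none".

Target V = [Mon 12:00, Wed 04:00].
Intermediaries M with M contains V: none.
Union: none.

none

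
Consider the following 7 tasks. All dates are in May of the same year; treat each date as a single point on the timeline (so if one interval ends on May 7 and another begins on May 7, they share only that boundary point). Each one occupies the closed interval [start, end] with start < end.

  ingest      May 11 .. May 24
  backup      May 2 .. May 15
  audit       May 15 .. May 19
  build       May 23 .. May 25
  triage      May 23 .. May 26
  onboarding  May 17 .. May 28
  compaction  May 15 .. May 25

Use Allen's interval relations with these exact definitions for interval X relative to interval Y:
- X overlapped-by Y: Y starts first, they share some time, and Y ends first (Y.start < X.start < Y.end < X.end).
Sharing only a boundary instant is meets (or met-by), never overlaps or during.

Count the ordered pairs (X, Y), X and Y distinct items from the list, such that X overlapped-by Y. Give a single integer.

Checking all 42 ordered pairs for relation 'overlapped-by'; matching pairs in alphabetical order:
(build, ingest): build overlapped-by ingest ✓
(compaction, ingest): compaction overlapped-by ingest ✓
(ingest, backup): ingest overlapped-by backup ✓
(onboarding, audit): onboarding overlapped-by audit ✓
(onboarding, compaction): onboarding overlapped-by compaction ✓
(onboarding, ingest): onboarding overlapped-by ingest ✓
(triage, compaction): triage overlapped-by compaction ✓
(triage, ingest): triage overlapped-by ingest ✓
Count: 8.

8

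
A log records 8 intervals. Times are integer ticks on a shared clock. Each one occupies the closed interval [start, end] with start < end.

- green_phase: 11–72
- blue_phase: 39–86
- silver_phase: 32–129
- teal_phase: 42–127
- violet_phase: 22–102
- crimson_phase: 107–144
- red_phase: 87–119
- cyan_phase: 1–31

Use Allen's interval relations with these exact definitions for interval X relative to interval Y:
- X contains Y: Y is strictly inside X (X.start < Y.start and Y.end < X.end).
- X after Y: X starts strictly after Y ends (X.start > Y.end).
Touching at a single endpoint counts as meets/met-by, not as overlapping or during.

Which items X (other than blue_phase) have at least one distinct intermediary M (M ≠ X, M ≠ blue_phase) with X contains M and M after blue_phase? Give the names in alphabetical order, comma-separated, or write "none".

silver_phase, teal_phase

Target blue_phase = [39, 86].
Intermediaries M with M after blue_phase: crimson_phase, red_phase.
Via crimson_phase — items with X contains crimson_phase: none.
Via red_phase — items with X contains red_phase: silver_phase, teal_phase.
Union: silver_phase, teal_phase.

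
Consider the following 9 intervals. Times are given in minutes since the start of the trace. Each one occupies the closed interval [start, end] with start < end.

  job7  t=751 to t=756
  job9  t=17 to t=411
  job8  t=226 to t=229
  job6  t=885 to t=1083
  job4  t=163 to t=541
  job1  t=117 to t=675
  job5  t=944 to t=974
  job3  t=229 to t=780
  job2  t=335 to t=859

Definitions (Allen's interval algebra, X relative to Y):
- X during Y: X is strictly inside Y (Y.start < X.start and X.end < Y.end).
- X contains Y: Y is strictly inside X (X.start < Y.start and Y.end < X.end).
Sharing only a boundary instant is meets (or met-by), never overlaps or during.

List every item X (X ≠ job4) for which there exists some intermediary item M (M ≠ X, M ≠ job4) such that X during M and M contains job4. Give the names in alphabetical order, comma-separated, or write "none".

Target job4 = [t=163, t=541].
Intermediaries M with M contains job4: job1.
Via job1 — items with X during job1: job8.
Union: job8.

job8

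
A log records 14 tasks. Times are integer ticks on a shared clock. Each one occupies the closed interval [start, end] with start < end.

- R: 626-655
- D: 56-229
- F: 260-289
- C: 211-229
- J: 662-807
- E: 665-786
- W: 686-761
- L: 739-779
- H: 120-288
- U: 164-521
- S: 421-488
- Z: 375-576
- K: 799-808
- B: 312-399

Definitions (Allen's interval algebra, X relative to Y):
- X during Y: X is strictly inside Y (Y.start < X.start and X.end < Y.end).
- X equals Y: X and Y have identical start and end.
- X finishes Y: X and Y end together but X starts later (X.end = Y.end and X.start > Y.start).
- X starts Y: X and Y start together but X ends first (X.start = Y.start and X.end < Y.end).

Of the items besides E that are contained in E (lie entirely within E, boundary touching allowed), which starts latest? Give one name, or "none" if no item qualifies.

L

Target E = [665, 786].
B [312, 399] → before → excluded.
C [211, 229] → before → excluded.
D [56, 229] → before → excluded.
F [260, 289] → before → excluded.
H [120, 288] → before → excluded.
J [662, 807] → contains → excluded.
K [799, 808] → after → excluded.
L [739, 779] → during → candidate.
R [626, 655] → before → excluded.
S [421, 488] → before → excluded.
U [164, 521] → before → excluded.
W [686, 761] → during → candidate.
Z [375, 576] → before → excluded.
Among candidates, latest start is 739 → L.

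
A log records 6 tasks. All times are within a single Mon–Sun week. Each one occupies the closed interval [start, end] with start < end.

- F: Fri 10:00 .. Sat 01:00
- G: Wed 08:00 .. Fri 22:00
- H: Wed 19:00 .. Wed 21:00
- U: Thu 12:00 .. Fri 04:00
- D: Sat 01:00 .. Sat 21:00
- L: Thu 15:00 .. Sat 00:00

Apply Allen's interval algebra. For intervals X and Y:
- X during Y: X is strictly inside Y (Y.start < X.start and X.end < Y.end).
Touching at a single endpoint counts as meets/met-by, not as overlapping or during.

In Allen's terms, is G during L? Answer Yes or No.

G = [Wed 08:00, Fri 22:00], L = [Thu 15:00, Sat 00:00].
Actual relation of G to L: overlaps.
Asked whether 'during' holds → No.

No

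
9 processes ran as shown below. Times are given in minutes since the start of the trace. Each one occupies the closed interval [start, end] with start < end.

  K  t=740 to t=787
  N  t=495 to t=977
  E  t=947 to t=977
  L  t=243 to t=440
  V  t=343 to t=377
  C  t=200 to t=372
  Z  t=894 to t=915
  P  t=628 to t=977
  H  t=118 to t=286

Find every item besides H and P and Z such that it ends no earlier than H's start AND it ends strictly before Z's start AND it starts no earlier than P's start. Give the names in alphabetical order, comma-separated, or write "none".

Conditions: its end is no earlier than H's start (X.end >= t=118) AND its end is strictly before Z's start (X.end < t=894) AND its start is no earlier than P's start (X.start >= t=628).
C: end t=372 >= t=118? ✓; end t=372 < t=894? ✓; start t=200 >= t=628? ✗ → no.
E: end t=977 >= t=118? ✓; end t=977 < t=894? ✗; start t=947 >= t=628? ✓ → no.
K: end t=787 >= t=118? ✓; end t=787 < t=894? ✓; start t=740 >= t=628? ✓ → yes.
L: end t=440 >= t=118? ✓; end t=440 < t=894? ✓; start t=243 >= t=628? ✗ → no.
N: end t=977 >= t=118? ✓; end t=977 < t=894? ✗; start t=495 >= t=628? ✗ → no.
V: end t=377 >= t=118? ✓; end t=377 < t=894? ✓; start t=343 >= t=628? ✗ → no.
Result: K.

K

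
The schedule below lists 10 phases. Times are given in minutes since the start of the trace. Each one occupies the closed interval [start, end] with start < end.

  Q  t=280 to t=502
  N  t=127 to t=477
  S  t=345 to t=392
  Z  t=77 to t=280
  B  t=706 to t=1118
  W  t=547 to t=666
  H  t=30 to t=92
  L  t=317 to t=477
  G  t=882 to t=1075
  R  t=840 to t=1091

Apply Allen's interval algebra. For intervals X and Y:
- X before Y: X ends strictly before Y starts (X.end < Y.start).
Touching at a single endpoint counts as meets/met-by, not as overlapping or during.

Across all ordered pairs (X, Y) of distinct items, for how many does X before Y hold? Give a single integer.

33

Checking all 90 ordered pairs for relation 'before'; matching pairs in alphabetical order:
(H, B): H before B ✓
(H, G): H before G ✓
(H, L): H before L ✓
(H, N): H before N ✓
(H, Q): H before Q ✓
(H, R): H before R ✓
(H, S): H before S ✓
(H, W): H before W ✓
(L, B): L before B ✓
(L, G): L before G ✓
(L, R): L before R ✓
(L, W): L before W ✓
(N, B): N before B ✓
(N, G): N before G ✓
(N, R): N before R ✓
(N, W): N before W ✓
(Q, B): Q before B ✓
(Q, G): Q before G ✓
(Q, R): Q before R ✓
(Q, W): Q before W ✓
(S, B): S before B ✓
(S, G): S before G ✓
(S, R): S before R ✓
(S, W): S before W ✓
... plus 9 further pairs not listed.
Count: 33.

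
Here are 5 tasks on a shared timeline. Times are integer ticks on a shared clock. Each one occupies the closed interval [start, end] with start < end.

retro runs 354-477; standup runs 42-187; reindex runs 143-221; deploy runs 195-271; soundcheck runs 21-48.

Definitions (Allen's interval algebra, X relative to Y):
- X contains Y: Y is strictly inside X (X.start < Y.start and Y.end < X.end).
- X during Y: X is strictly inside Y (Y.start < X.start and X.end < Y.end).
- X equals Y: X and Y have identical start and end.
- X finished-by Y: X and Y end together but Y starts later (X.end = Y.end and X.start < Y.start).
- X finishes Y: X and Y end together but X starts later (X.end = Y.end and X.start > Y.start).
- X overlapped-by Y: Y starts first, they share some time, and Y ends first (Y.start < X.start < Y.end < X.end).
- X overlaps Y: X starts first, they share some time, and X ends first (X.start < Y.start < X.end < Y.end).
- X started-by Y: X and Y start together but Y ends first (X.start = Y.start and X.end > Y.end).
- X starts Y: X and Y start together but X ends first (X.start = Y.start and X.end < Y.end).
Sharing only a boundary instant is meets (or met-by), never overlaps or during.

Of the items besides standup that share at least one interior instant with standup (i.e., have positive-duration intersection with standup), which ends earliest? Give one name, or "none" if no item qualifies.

soundcheck

Target standup = [42, 187].
deploy [195, 271] → after → excluded.
reindex [143, 221] → overlapped-by → candidate.
retro [354, 477] → after → excluded.
soundcheck [21, 48] → overlaps → candidate.
Among candidates, earliest end is 48 → soundcheck.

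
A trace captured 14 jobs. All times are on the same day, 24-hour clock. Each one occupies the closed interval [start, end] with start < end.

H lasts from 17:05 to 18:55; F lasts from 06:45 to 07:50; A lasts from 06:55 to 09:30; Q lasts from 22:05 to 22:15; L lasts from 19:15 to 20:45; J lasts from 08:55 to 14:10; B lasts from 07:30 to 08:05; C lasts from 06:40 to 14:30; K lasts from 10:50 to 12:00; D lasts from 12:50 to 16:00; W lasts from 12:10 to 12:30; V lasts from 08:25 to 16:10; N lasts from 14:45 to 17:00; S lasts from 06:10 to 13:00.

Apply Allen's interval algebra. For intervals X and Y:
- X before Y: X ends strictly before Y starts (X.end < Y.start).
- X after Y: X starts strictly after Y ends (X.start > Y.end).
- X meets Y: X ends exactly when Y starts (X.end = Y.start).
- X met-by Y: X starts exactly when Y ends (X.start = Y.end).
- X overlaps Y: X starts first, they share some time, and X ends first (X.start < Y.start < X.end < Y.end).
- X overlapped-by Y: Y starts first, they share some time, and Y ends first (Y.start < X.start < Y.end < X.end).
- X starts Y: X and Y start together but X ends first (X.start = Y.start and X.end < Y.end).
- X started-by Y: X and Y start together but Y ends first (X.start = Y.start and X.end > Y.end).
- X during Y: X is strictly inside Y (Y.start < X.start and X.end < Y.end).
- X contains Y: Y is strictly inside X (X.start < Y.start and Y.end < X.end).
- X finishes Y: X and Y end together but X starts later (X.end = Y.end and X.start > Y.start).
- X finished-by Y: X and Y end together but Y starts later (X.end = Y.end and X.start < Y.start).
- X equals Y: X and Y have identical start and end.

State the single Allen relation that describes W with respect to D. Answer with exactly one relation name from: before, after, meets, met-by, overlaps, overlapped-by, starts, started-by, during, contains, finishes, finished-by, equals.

W = [12:10, 12:30]; D = [12:50, 16:00].
Compare endpoints: W.start < D.start, W.start < D.end, W.end < D.start, W.end < D.end.
That pattern is 'before'.

before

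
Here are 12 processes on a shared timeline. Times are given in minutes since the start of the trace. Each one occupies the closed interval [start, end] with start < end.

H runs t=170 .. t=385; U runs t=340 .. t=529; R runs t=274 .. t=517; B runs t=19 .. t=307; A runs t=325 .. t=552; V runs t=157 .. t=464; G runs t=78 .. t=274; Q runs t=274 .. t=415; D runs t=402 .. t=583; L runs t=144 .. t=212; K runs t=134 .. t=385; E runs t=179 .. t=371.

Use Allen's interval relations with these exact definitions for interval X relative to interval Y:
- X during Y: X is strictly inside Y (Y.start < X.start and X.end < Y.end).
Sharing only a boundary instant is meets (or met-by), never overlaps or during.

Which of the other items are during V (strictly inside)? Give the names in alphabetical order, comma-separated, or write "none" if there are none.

E, H, Q

Target V = [t=157, t=464].
A [t=325, t=552] → overlapped-by → no.
B [t=19, t=307] → overlaps → no.
D [t=402, t=583] → overlapped-by → no.
E [t=179, t=371] → during → yes.
G [t=78, t=274] → overlaps → no.
H [t=170, t=385] → during → yes.
K [t=134, t=385] → overlaps → no.
L [t=144, t=212] → overlaps → no.
Q [t=274, t=415] → during → yes.
R [t=274, t=517] → overlapped-by → no.
U [t=340, t=529] → overlapped-by → no.
Result: E, H, Q.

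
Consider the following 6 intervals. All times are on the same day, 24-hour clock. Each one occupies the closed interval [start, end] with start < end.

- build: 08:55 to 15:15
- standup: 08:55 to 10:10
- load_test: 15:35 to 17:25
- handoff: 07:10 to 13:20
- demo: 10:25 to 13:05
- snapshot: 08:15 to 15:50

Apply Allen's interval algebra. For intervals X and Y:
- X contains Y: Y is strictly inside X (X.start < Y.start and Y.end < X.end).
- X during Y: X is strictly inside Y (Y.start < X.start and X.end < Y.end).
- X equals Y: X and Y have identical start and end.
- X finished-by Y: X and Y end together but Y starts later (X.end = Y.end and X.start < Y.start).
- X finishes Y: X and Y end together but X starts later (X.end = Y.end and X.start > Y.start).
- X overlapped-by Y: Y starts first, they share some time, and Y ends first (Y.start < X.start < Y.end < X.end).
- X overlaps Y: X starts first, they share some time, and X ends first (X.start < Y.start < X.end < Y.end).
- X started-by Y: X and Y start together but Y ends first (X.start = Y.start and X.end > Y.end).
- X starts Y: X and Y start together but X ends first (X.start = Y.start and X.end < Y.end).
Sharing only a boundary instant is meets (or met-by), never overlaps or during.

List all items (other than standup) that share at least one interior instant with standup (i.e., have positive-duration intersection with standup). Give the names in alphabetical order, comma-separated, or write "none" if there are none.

build, handoff, snapshot

Target standup = [08:55, 10:10].
build [08:55, 15:15] → started-by → yes.
demo [10:25, 13:05] → after → no.
handoff [07:10, 13:20] → contains → yes.
load_test [15:35, 17:25] → after → no.
snapshot [08:15, 15:50] → contains → yes.
Result: build, handoff, snapshot.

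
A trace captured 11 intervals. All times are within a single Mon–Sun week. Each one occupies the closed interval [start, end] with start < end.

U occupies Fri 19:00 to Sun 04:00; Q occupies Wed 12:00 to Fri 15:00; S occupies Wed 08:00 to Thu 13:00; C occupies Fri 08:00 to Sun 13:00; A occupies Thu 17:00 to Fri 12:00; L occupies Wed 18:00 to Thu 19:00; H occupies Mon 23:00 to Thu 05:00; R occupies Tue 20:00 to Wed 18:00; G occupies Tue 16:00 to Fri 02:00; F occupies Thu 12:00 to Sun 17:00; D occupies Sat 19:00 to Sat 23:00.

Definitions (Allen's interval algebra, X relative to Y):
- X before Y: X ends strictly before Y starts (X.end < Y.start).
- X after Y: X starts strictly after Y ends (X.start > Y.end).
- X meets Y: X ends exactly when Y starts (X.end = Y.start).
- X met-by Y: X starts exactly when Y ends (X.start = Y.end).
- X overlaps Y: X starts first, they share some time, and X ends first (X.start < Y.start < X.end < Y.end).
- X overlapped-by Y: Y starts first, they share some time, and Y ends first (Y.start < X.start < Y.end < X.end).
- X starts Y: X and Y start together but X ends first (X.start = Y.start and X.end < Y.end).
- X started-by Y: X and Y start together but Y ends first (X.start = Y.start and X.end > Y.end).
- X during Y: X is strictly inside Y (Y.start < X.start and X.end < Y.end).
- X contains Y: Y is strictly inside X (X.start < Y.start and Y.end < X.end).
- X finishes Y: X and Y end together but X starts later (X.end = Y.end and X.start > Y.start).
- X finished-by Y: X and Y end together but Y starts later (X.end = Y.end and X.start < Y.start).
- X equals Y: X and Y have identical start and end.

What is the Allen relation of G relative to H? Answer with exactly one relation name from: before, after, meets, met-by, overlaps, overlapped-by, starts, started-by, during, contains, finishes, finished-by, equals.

G = [Tue 16:00, Fri 02:00]; H = [Mon 23:00, Thu 05:00].
Compare endpoints: G.start > H.start, G.start < H.end, G.end > H.start, G.end > H.end.
That pattern is 'overlapped-by'.

overlapped-by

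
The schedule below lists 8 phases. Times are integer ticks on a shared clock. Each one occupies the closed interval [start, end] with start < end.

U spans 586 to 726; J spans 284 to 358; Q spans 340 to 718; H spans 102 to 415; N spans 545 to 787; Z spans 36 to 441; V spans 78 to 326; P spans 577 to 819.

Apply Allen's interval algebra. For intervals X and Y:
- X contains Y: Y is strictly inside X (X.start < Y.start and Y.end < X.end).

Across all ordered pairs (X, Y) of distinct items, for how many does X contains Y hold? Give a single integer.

6

Checking all 56 ordered pairs for relation 'contains'; matching pairs in alphabetical order:
(H, J): H contains J ✓
(N, U): N contains U ✓
(P, U): P contains U ✓
(Z, H): Z contains H ✓
(Z, J): Z contains J ✓
(Z, V): Z contains V ✓
Count: 6.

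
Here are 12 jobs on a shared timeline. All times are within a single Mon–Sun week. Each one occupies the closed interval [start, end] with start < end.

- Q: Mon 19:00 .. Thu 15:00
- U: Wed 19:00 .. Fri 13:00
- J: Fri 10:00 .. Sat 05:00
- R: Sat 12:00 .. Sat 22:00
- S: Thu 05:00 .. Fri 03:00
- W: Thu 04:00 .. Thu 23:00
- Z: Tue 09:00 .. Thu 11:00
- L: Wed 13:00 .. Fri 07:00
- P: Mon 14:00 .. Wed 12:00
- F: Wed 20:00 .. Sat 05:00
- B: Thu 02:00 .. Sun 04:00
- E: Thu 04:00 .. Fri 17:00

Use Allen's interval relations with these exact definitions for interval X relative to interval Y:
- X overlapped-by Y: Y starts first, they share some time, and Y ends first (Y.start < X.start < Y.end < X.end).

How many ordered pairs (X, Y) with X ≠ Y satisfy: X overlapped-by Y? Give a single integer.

27

Checking all 132 ordered pairs for relation 'overlapped-by'; matching pairs in alphabetical order:
(B, F): B overlapped-by F ✓
(B, L): B overlapped-by L ✓
(B, Q): B overlapped-by Q ✓
(B, U): B overlapped-by U ✓
(B, Z): B overlapped-by Z ✓
(E, L): E overlapped-by L ✓
(E, Q): E overlapped-by Q ✓
(E, U): E overlapped-by U ✓
(E, Z): E overlapped-by Z ✓
(F, L): F overlapped-by L ✓
(F, Q): F overlapped-by Q ✓
(F, U): F overlapped-by U ✓
(F, Z): F overlapped-by Z ✓
(J, E): J overlapped-by E ✓
(J, U): J overlapped-by U ✓
(L, Q): L overlapped-by Q ✓
(L, Z): L overlapped-by Z ✓
(Q, P): Q overlapped-by P ✓
(S, Q): S overlapped-by Q ✓
(S, W): S overlapped-by W ✓
(S, Z): S overlapped-by Z ✓
(U, L): U overlapped-by L ✓
(U, Q): U overlapped-by Q ✓
(U, Z): U overlapped-by Z ✓
... plus 3 further pairs not listed.
Count: 27.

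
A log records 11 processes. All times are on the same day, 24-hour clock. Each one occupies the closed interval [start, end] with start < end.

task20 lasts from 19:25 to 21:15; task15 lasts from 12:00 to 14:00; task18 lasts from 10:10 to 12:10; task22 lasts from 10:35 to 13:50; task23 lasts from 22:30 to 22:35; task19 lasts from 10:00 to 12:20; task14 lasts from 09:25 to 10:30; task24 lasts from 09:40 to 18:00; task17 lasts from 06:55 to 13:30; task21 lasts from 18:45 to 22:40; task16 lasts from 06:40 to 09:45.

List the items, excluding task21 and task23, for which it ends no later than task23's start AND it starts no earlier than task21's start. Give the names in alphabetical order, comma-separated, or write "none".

Conditions: its end is no later than task23's start (X.end <= 22:30) AND its start is no earlier than task21's start (X.start >= 18:45).
task14: end 10:30 <= 22:30? ✓; start 09:25 >= 18:45? ✗ → no.
task15: end 14:00 <= 22:30? ✓; start 12:00 >= 18:45? ✗ → no.
task16: end 09:45 <= 22:30? ✓; start 06:40 >= 18:45? ✗ → no.
task17: end 13:30 <= 22:30? ✓; start 06:55 >= 18:45? ✗ → no.
task18: end 12:10 <= 22:30? ✓; start 10:10 >= 18:45? ✗ → no.
task19: end 12:20 <= 22:30? ✓; start 10:00 >= 18:45? ✗ → no.
task20: end 21:15 <= 22:30? ✓; start 19:25 >= 18:45? ✓ → yes.
task22: end 13:50 <= 22:30? ✓; start 10:35 >= 18:45? ✗ → no.
task24: end 18:00 <= 22:30? ✓; start 09:40 >= 18:45? ✗ → no.
Result: task20.

task20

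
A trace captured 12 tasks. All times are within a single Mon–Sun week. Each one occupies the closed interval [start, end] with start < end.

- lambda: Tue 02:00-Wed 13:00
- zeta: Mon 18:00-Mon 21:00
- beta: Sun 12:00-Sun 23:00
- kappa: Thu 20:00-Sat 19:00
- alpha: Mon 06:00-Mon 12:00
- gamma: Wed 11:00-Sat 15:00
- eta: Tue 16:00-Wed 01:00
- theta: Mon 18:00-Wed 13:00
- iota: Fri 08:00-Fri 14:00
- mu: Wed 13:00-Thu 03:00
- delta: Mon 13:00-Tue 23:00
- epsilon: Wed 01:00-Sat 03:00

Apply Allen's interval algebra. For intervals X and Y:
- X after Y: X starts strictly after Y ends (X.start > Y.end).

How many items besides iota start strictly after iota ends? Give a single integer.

1

Target iota = [Fri 08:00, Fri 14:00].
alpha [Mon 06:00, Mon 12:00] → before → no.
beta [Sun 12:00, Sun 23:00] → after → counts.
delta [Mon 13:00, Tue 23:00] → before → no.
epsilon [Wed 01:00, Sat 03:00] → contains → no.
eta [Tue 16:00, Wed 01:00] → before → no.
gamma [Wed 11:00, Sat 15:00] → contains → no.
kappa [Thu 20:00, Sat 19:00] → contains → no.
lambda [Tue 02:00, Wed 13:00] → before → no.
mu [Wed 13:00, Thu 03:00] → before → no.
theta [Mon 18:00, Wed 13:00] → before → no.
zeta [Mon 18:00, Mon 21:00] → before → no.
Total: 1.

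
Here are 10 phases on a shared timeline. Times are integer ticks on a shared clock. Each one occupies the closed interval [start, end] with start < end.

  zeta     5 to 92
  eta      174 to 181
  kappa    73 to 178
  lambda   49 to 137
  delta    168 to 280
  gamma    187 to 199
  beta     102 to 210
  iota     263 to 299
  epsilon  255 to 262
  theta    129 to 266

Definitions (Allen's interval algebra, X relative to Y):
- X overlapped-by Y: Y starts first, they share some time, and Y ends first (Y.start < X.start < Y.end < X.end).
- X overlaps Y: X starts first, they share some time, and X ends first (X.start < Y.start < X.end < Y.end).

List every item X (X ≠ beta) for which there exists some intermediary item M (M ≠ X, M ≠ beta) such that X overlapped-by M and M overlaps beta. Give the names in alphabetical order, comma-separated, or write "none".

Target beta = [102, 210].
Intermediaries M with M overlaps beta: kappa, lambda.
Via kappa — items with X overlapped-by kappa: delta, eta, theta.
Via lambda — items with X overlapped-by lambda: kappa, theta.
Union: delta, eta, kappa, theta.

delta, eta, kappa, theta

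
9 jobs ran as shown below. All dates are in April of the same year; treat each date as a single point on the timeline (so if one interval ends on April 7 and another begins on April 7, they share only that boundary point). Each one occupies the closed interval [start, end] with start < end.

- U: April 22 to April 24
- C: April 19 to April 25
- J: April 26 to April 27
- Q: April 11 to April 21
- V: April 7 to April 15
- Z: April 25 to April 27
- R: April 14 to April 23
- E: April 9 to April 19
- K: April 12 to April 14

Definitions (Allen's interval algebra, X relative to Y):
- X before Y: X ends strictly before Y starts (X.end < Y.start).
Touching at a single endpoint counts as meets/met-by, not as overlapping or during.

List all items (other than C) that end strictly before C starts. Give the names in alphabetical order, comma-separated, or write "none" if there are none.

Target C = [April 19, April 25].
E [April 9, April 19] → meets → no.
J [April 26, April 27] → after → no.
K [April 12, April 14] → before → yes.
Q [April 11, April 21] → overlaps → no.
R [April 14, April 23] → overlaps → no.
U [April 22, April 24] → during → no.
V [April 7, April 15] → before → yes.
Z [April 25, April 27] → met-by → no.
Result: K, V.

K, V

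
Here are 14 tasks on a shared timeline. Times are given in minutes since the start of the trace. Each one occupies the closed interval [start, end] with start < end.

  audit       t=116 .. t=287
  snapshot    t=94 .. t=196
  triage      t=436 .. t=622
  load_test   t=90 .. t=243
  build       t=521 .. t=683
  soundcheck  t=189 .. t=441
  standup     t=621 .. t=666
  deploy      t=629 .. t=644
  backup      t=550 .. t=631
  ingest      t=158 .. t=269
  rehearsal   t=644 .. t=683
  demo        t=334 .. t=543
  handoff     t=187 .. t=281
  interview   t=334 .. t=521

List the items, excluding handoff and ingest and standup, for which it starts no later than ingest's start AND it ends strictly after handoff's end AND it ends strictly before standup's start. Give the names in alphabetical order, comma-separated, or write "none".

Conditions: its start is no later than ingest's start (X.start <= t=158) AND its end is strictly after handoff's end (X.end > t=281) AND its end is strictly before standup's start (X.end < t=621).
audit: start t=116 <= t=158? ✓; end t=287 > t=281? ✓; end t=287 < t=621? ✓ → yes.
backup: start t=550 <= t=158? ✗; end t=631 > t=281? ✓; end t=631 < t=621? ✗ → no.
build: start t=521 <= t=158? ✗; end t=683 > t=281? ✓; end t=683 < t=621? ✗ → no.
demo: start t=334 <= t=158? ✗; end t=543 > t=281? ✓; end t=543 < t=621? ✓ → no.
deploy: start t=629 <= t=158? ✗; end t=644 > t=281? ✓; end t=644 < t=621? ✗ → no.
interview: start t=334 <= t=158? ✗; end t=521 > t=281? ✓; end t=521 < t=621? ✓ → no.
load_test: start t=90 <= t=158? ✓; end t=243 > t=281? ✗; end t=243 < t=621? ✓ → no.
rehearsal: start t=644 <= t=158? ✗; end t=683 > t=281? ✓; end t=683 < t=621? ✗ → no.
snapshot: start t=94 <= t=158? ✓; end t=196 > t=281? ✗; end t=196 < t=621? ✓ → no.
soundcheck: start t=189 <= t=158? ✗; end t=441 > t=281? ✓; end t=441 < t=621? ✓ → no.
triage: start t=436 <= t=158? ✗; end t=622 > t=281? ✓; end t=622 < t=621? ✗ → no.
Result: audit.

audit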